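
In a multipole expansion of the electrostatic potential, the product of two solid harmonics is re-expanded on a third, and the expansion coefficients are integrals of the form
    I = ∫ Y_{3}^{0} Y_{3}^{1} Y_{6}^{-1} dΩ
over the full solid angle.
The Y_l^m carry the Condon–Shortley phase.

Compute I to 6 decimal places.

-0.221775

Checks pass: Σm=0; 12 even; l₃=6∈[0,6].
(2·3+1)(2·3+1)(2·6+1) = 637
Δ: 0! 6! 6! / 13! → 1/12012
sum: t=0:+1/1296 = 1/1296
3j²(3 3 6; 0 0 0) = Δ·Π!·Σ² = 100/3003  (sign +1)
sum: t=0:+1/1728 = 1/1728
3j²(3 3 6; 0 1 -1) = Δ·Π!·Σ² = 25/858  (sign -1)
combine: 4πI² = 637·100/3003·25/858 = 8750/14157
take √, sign -1: I = -0.22177545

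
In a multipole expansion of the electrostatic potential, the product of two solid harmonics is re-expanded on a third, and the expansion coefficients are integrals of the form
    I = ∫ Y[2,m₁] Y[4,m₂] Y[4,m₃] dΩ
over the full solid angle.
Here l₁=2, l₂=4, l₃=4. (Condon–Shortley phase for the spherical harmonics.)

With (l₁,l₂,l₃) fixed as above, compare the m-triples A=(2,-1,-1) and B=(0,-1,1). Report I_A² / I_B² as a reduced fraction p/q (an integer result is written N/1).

600/289

Same 2,4,4: normalisation and zero-m 3j drop out of the ratio.
A: Δ: 2! 2! 6! / 11! → 1/13860; sum: t=0:+1/144 = 1/144; 3j²(2 4 4; 2 -1 -1) = Δ·Π!·Σ² = 10/231  (sign -1)
B: Δ: 2! 2! 6! / 11! → 1/13860; sum: t=0:+1/144 t=1:−1/48 t=2:+1/480 = -17/1440; 3j²(2 4 4; 0 -1 1) = Δ·Π!·Σ² = 289/13860  (sign +1)
I_A²/I_B² = (10/231)/(289/13860) = 600/289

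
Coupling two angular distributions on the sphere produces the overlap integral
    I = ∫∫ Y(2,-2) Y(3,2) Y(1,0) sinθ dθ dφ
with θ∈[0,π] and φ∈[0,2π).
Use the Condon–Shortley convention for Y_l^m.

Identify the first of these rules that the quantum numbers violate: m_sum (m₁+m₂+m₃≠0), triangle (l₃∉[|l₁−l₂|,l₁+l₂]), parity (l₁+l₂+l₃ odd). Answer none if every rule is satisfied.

m₁+m₂+m₃ = -2 + 2 + 0 = 0  ✓
triangle: |2−3|=1 ≤ l₃=1 ≤ 2+3=5  ✓
parity: l₁+l₂+l₃ = 6 is even  ✓

none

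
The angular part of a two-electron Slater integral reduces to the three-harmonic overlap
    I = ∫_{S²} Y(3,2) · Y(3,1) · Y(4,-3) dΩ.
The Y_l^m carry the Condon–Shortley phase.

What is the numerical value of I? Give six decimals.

-0.095955

Rules hold: Σm=0, L=10 even, 0≤4≤6.
N = 7·7·9 = 441
Δ = 2!·4!·4!/11! = 1/34650
Racah Σ t=0..2: t=0:+1/72 t=1:−1/16 t=2:+1/72 = -5/144
⇒ 3j(3 3 4; 0 0 0)² = 2/77, sgn -1
Racah Σ t=0..1: t=0:+1/288 t=1:−1/144 = -1/288
⇒ 3j(3 3 4; 2 1 -3)² = 1/99, sgn +1
4πI² = N·(3j₀)²·(3jₘ)² = 14/121
I = -1·√(0.115702/4π) = -0.09595473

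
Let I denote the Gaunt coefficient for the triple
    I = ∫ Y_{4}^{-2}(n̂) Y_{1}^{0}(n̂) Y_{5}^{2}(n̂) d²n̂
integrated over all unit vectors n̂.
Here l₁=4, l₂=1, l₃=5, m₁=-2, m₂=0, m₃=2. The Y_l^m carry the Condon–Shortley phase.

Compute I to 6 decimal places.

Rules hold: Σm=0, L=10 even, 3≤5≤5.
N = 9·3·11 = 297
Δ = 0!·8!·2!/11! = 1/495
Racah Σ t=0..0: t=0:+1/576 = 1/576
⇒ 3j(4 1 5; 0 0 0)² = 5/99, sgn -1
Racah Σ t=0..0: t=0:+1/1440 = 1/1440
⇒ 3j(4 1 5; -2 0 2)² = 7/165, sgn -1
4πI² = N·(3j₀)²·(3jₘ)² = 7/11
I = +1·√(0.636364/4π) = 0.22503380

0.225034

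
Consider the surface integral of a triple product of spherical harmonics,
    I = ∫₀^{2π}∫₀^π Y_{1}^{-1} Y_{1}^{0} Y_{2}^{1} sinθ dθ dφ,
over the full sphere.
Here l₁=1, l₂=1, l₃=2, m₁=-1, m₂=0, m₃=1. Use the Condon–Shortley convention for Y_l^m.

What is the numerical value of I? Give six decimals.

-0.218510

m-sum 0 ✓  L=4 even ✓  0≤2≤2 ✓
Π(2lᵢ+1) = 3×3×5 = 45
triangle coeff Δ(1,1,2) = 1/30
Σ_t [0,0]: t=0:+1/1 = 1/1
(3j)²=2/15 [(1 1 2; 0 0 0)], sign=+1
Σ_t [0,0]: t=0:+1/2 = 1/2
(3j)²=1/10 [(1 1 2; -1 0 1)], sign=-1
⇒ 4πI² = 3/5
I = (-1)√(3/5/(4π)) = -0.21850969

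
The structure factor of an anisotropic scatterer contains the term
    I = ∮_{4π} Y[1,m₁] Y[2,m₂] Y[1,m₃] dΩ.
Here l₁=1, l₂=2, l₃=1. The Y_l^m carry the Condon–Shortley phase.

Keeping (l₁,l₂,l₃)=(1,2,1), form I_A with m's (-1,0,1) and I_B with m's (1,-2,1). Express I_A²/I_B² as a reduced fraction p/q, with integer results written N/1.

1/6

l's match ⇒ only the (l;m) 3-j factors differ between A and B.
A: triangle coeff Δ(1,2,1) = 1/30; Σ_t [2,2]: t=2:+1/4 = 1/4; (3j)²=1/30 [(1 2 1; -1 0 1)], sign=+1
B: triangle coeff Δ(1,2,1) = 1/30; Σ_t [0,0]: t=0:+1/4 = 1/4; (3j)²=1/5 [(1 2 1; 1 -2 1)], sign=+1
I_A²/I_B² = (1/30)/(1/5) = 1/6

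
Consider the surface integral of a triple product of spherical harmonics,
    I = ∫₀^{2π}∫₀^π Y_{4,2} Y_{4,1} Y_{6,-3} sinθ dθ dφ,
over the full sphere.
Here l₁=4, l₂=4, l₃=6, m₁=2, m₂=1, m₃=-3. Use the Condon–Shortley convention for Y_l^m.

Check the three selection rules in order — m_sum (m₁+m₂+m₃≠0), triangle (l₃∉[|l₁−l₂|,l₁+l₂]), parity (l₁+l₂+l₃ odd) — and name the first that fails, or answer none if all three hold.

none

m₁+m₂+m₃ = 2 + 1 − 3 = 0  ✓
triangle: |4−4|=0 ≤ l₃=6 ≤ 4+4=8  ✓
parity: l₁+l₂+l₃ = 14 is even  ✓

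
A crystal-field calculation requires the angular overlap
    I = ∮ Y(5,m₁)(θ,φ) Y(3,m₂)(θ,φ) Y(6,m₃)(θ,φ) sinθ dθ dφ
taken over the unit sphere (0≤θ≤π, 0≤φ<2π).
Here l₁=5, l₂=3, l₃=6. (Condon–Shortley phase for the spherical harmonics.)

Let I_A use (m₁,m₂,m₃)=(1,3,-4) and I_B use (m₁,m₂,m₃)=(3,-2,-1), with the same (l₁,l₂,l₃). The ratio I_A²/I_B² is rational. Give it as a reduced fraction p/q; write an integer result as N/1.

Shared (l₁,l₂,l₃)=(5,3,6): N and (l;000)² cancel in I_A²/I_B².
A: Δ = 2!·8!·4!/15! = 1/675675; Racah Σ t=2..2: t=2:+1/69120 = 1/69120; ⇒ 3j(5 3 6; 1 3 -4)² = 4/143, sgn +1
B: Δ = 2!·8!·4!/15! = 1/675675; Racah Σ t=0..1: t=0:+1/17280 t=1:−1/120960 = 1/20160; ⇒ 3j(5 3 6; 3 -2 -1)² = 64/3003, sgn -1
I_A²/I_B² = (4/143)/(64/3003) = 21/16

21/16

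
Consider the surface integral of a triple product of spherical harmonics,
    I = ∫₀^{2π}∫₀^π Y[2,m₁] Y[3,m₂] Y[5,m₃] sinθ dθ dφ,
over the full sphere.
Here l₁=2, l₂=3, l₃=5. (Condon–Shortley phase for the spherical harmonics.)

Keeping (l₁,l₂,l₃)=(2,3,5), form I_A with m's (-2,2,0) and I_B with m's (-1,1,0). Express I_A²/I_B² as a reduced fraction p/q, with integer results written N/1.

Same 2,3,5: normalisation and zero-m 3j drop out of the ratio.
A: Δ: 0! 4! 6! / 11! → 1/2310; sum: t=0:+1/2880 = 1/2880; 3j²(2 3 5; -2 2 0) = Δ·Π!·Σ² = 1/462  (sign -1)
B: Δ: 0! 4! 6! / 11! → 1/2310; sum: t=0:+1/288 = 1/288; 3j²(2 3 5; -1 1 0) = Δ·Π!·Σ² = 5/231  (sign -1)
I_A²/I_B² = (1/462)/(5/231) = 1/10

1/10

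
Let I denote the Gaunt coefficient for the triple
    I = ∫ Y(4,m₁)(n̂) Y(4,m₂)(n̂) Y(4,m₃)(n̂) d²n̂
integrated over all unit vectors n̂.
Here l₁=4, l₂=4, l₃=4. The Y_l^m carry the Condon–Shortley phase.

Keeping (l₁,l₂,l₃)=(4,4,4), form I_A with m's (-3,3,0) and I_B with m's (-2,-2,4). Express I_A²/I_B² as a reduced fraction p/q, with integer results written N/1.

7/10

l's match ⇒ only the (l;m) 3-j factors differ between A and B.
A: triangle coeff Δ(4,4,4) = 1/450450; Σ_t [3,4]: t=3:−1/3456 t=4:+1/864 = 1/1152; (3j)²=7/286 [(4 4 4; -3 3 0)], sign=+1
B: triangle coeff Δ(4,4,4) = 1/450450; Σ_t [2,2]: t=2:+1/2304 = 1/2304; (3j)²=5/143 [(4 4 4; -2 -2 4)], sign=+1
I_A²/I_B² = (7/286)/(5/143) = 7/10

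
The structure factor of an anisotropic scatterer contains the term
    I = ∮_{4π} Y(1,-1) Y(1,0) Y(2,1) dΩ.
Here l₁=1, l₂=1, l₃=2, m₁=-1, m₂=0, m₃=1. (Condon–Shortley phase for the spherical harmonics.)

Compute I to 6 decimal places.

m-sum 0 ✓  L=4 even ✓  0≤2≤2 ✓
Π(2lᵢ+1) = 3×3×5 = 45
triangle coeff Δ(1,1,2) = 1/30
Σ_t [0,0]: t=0:+1/1 = 1/1
(3j)²=2/15 [(1 1 2; 0 0 0)], sign=+1
Σ_t [0,0]: t=0:+1/2 = 1/2
(3j)²=1/10 [(1 1 2; -1 0 1)], sign=-1
⇒ 4πI² = 3/5
I = (-1)√(3/5/(4π)) = -0.21850969

-0.218510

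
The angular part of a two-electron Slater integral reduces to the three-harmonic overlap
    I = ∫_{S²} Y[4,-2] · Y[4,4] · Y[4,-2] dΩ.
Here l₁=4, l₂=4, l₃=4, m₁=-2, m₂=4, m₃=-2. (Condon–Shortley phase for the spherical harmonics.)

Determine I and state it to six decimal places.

Checks pass: Σm=0; 12 even; l₃=4∈[0,8].
(2·4+1)(2·4+1)(2·4+1) = 729
Δ: 4! 4! 4! / 13! → 1/450450
sum: t=0:+1/13824 t=1:−1/216 t=2:+1/64 t=3:−1/216 t=4:+1/13824 = 5/768
3j²(4 4 4; 0 0 0) = Δ·Π!·Σ² = 18/1001  (sign +1)
sum: t=4:+1/2304 = 1/2304
3j²(4 4 4; -2 4 -2) = Δ·Π!·Σ² = 5/143  (sign +1)
combine: 4πI² = 729·18/1001·5/143 = 65610/143143
take √, sign +1: I = 0.19098314

0.190983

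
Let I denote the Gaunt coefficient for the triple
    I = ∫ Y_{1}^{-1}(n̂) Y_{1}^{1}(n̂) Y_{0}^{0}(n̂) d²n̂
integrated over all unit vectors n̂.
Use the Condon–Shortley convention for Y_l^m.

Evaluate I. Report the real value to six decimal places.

Rules hold: Σm=0, L=2 even, 0≤0≤2.
N = 3·3·1 = 9
Δ = 2!·0!·0!/3! = 1/3
Racah Σ t=1..1: t=1:−1/1 = -1/1
⇒ 3j(1 1 0; 0 0 0)² = 1/3, sgn -1
Racah Σ t=2..2: t=2:+1/2 = 1/2
⇒ 3j(1 1 0; -1 1 0)² = 1/3, sgn +1
4πI² = N·(3j₀)²·(3jₘ)² = 1/1
I = -1·√(1/4π) = -0.28209479

-0.282095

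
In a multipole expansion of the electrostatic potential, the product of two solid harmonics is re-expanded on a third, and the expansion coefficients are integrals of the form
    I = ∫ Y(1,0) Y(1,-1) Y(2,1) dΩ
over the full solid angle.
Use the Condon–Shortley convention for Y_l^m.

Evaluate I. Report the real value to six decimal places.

Rules hold: Σm=0, L=4 even, 0≤2≤2.
N = 3·3·5 = 45
Δ = 0!·2!·2!/5! = 1/30
Racah Σ t=0..0: t=0:+1/1 = 1/1
⇒ 3j(1 1 2; 0 0 0)² = 2/15, sgn +1
Racah Σ t=0..0: t=0:+1/2 = 1/2
⇒ 3j(1 1 2; 0 -1 1)² = 1/10, sgn -1
4πI² = N·(3j₀)²·(3jₘ)² = 3/5
I = -1·√(0.6/4π) = -0.21850969

-0.218510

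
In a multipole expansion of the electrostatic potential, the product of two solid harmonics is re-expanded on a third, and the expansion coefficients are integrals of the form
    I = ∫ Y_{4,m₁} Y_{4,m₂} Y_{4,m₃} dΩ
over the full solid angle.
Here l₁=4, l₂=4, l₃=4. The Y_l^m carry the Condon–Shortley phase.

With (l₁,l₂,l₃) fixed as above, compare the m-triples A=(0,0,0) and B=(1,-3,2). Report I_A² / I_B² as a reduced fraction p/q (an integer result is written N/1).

Same 4,4,4: normalisation and zero-m 3j drop out of the ratio.
A: Δ: 4! 4! 4! / 13! → 1/450450; sum: t=0:+1/13824 t=1:−1/216 t=2:+1/64 t=3:−1/216 t=4:+1/13824 = 5/768; 3j²(4 4 4; 0 0 0) = Δ·Π!·Σ² = 18/1001  (sign +1)
B: Δ: 4! 4! 4! / 13! → 1/450450; sum: t=0:+1/864 t=1:−1/576 = -1/1728; 3j²(4 4 4; 1 -3 2) = Δ·Π!·Σ² = 5/1287  (sign -1)
I_A²/I_B² = (18/1001)/(5/1287) = 162/35

162/35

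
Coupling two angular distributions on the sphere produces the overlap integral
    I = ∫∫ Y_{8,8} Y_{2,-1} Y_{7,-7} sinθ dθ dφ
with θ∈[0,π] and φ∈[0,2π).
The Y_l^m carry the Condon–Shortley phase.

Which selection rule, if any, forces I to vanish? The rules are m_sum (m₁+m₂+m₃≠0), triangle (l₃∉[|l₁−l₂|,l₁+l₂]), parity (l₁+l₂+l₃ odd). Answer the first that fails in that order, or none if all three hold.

parity

Σmᵢ = 0  ✓
l₃∈[|l₁−l₂|,l₁+l₂]=[6,10], have l₃=7  ✓
Σlᵢ = 17 ⇒ odd  ✗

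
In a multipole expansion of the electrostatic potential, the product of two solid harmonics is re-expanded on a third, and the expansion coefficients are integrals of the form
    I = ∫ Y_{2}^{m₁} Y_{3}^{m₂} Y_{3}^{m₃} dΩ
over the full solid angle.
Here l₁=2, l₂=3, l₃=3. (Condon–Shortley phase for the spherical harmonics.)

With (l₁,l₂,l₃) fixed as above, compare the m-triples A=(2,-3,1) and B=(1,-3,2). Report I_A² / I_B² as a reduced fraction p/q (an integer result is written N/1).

Shared (l₁,l₂,l₃)=(2,3,3): N and (l;000)² cancel in I_A²/I_B².
A: Δ = 2!·2!·4!/9! = 1/3780; Racah Σ t=0..0: t=0:+1/96 = 1/96; ⇒ 3j(2 3 3; 2 -3 1)² = 1/42, sgn +1
B: Δ = 2!·2!·4!/9! = 1/3780; Racah Σ t=0..0: t=0:+1/48 = 1/48; ⇒ 3j(2 3 3; 1 -3 2)² = 5/84, sgn -1
I_A²/I_B² = (1/42)/(5/84) = 2/5

2/5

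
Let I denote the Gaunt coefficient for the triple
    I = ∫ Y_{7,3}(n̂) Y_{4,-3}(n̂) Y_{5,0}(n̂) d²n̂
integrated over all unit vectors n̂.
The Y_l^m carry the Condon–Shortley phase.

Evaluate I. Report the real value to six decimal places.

0.133348

m-sum 0 ✓  L=16 even ✓  3≤5≤11 ✓
Π(2lᵢ+1) = 15×9×11 = 1485
triangle coeff Δ(7,4,5) = 1/6126120
Σ_t [2,4]: t=2:+1/69120 t=3:−1/20736 t=4:+1/69120 = -1/51840
(3j)²=280/21879 [(7 4 5; 0 0 0)], sign=+1
Σ_t [0,1]: t=0:+1/414720 t=1:−1/172800 = -7/2073600
(3j)²=343/29172 [(7 4 5; 3 -3 0)], sign=+1
⇒ 4πI² = 120050/537251
I = (+1)√(120050/537251/(4π)) = 0.13334832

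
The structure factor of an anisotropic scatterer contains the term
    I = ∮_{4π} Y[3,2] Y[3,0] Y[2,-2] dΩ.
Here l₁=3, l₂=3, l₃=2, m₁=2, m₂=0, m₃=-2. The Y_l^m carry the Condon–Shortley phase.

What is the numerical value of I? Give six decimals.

-0.188063

Checks pass: Σm=0; 8 even; l₃=2∈[0,6].
(2·3+1)(2·3+1)(2·2+1) = 245
Δ: 4! 2! 2! / 9! → 1/3780
sum: t=1:−1/24 t=2:+1/4 t=3:−1/24 = 1/6
3j²(3 3 2; 0 0 0) = Δ·Π!·Σ² = 4/105  (sign +1)
sum: t=1:−1/24 = -1/24
3j²(3 3 2; 2 0 -2) = Δ·Π!·Σ² = 1/21  (sign -1)
combine: 4πI² = 245·4/105·1/21 = 4/9
take √, sign -1: I = -0.18806319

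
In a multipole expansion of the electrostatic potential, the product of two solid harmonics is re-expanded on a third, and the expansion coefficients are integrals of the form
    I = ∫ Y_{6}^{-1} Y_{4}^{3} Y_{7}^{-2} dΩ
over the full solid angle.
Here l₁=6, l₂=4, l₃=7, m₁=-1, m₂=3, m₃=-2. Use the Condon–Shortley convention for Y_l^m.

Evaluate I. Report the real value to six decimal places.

L=17 odd ⇒ parity kills the (l;000) factor ⇒ I = 0

0.000000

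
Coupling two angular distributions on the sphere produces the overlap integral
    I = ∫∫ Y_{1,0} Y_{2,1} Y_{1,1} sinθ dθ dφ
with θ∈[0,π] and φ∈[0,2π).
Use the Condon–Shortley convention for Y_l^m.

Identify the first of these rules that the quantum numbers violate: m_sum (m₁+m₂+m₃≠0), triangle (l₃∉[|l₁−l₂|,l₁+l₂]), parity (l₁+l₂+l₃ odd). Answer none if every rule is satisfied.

m₁+m₂+m₃ = 0 + 1 + 1 = 2  ✗
triangle: |1−2|=1 ≤ l₃=1 ≤ 1+2=3
parity: l₁+l₂+l₃ = 4 is even

m_sum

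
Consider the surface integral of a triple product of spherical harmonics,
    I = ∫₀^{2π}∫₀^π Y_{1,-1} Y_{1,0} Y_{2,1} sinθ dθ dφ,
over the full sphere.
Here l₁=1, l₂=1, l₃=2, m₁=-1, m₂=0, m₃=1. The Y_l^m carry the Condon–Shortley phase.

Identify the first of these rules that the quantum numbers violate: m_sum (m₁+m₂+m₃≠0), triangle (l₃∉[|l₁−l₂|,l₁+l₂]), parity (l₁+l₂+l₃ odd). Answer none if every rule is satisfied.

none

m₁+m₂+m₃ = -1 + 0 + 1 = 0  ✓
triangle: |1−1|=0 ≤ l₃=2 ≤ 1+1=2  ✓
parity: l₁+l₂+l₃ = 4 is even  ✓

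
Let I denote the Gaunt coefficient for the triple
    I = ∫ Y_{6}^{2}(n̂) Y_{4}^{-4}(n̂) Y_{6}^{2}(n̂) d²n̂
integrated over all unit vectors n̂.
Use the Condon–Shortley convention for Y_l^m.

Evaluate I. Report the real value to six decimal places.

0.176698

Checks pass: Σm=0; 16 even; l₃=6∈[2,10].
(2·6+1)(2·4+1)(2·6+1) = 1521
Δ: 4! 8! 4! / 17! → 1/15315300
sum: t=0:+1/829440 t=1:−1/25920 t=2:+1/9216 t=3:−1/25920 t=4:+1/829440 = 7/207360
3j²(6 4 6; 0 0 0) = Δ·Π!·Σ² = 28/2431  (sign +1)
sum: t=0:+1/331776 = 1/331776
3j²(6 4 6; 2 -4 2) = Δ·Π!·Σ² = 490/21879  (sign +1)
combine: 4πI² = 1521·28/2431·490/21879 = 13720/34969
take √, sign +1: I = 0.17669755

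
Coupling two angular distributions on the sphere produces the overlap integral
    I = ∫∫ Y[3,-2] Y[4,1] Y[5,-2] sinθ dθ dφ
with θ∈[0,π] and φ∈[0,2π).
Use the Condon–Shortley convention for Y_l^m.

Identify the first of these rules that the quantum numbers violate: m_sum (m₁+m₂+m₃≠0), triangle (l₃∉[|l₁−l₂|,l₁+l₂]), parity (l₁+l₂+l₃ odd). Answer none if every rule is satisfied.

m_sum

m₁+m₂+m₃ = -2 + 1 − 2 = -3  ✗
triangle: |3−4|=1 ≤ l₃=5 ≤ 3+4=7
parity: l₁+l₂+l₃ = 12 is even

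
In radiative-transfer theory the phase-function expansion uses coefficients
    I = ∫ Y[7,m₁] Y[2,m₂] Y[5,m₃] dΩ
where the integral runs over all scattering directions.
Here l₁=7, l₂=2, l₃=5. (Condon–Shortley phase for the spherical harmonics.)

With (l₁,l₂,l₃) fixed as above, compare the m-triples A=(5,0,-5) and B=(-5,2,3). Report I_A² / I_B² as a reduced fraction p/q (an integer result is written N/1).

l's match ⇒ only the (l;m) 3-j factors differ between A and B.
A: triangle coeff Δ(7,2,5) = 1/15015; Σ_t [2,2]: t=2:+1/14515200 = 1/14515200; (3j)²=2/455 [(7 2 5; 5 0 -5)], sign=+1
B: triangle coeff Δ(7,2,5) = 1/15015; Σ_t [4,4]: t=4:+1/1935360 = 1/1935360; (3j)²=3/91 [(7 2 5; -5 2 3)], sign=+1
I_A²/I_B² = (2/455)/(3/91) = 2/15

2/15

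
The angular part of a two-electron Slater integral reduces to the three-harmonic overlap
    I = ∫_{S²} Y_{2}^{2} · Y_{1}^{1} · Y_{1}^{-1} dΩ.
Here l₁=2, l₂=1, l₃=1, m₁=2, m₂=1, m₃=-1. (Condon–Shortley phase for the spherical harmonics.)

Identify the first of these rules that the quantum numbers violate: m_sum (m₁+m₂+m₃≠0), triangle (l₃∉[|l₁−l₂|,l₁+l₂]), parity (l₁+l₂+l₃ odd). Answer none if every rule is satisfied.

Σmᵢ = 2  ✗
l₃∈[|l₁−l₂|,l₁+l₂]=[1,3], have l₃=1
Σlᵢ = 4 ⇒ even

m_sum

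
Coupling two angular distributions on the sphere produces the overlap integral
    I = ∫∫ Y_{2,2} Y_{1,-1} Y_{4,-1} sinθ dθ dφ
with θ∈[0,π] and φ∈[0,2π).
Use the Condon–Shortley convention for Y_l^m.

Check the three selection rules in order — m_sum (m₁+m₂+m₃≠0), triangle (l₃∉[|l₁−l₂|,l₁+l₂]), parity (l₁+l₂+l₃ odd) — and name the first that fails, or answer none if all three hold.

azimuthal sum: 2 − 1 − 1 = 0  ✓
1 ≤ 4 ≤ 3 (triangle on l)  ✗
L = 2 + 1 + 4 = 7 (odd)

triangle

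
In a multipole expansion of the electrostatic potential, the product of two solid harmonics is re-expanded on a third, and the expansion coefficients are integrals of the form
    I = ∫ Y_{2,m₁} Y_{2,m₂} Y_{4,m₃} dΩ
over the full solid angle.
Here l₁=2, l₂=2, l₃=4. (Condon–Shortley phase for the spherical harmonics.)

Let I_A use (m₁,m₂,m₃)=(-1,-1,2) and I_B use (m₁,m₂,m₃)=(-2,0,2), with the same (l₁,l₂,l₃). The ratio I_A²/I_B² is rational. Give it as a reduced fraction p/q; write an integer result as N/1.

8/3

Shared (l₁,l₂,l₃)=(2,2,4): N and (l;000)² cancel in I_A²/I_B².
A: Δ = 0!·4!·4!/9! = 1/630; Racah Σ t=0..0: t=0:+1/36 = 1/36; ⇒ 3j(2 2 4; -1 -1 2)² = 4/63, sgn +1
B: Δ = 0!·4!·4!/9! = 1/630; Racah Σ t=0..0: t=0:+1/96 = 1/96; ⇒ 3j(2 2 4; -2 0 2)² = 1/42, sgn +1
I_A²/I_B² = (4/63)/(1/42) = 8/3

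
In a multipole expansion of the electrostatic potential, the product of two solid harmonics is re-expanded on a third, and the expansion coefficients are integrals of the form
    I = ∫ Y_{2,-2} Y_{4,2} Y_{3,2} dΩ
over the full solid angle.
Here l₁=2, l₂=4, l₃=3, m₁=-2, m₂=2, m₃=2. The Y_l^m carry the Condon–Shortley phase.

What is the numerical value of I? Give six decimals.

0.000000

-2 + 2 + 2 = 2 ≠ 0: azimuthal integral kills it; I = 0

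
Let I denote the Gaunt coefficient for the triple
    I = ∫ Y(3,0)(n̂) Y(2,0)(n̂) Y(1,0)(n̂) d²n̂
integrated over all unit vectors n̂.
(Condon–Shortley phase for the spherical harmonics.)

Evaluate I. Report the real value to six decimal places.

0.247767

Rules hold: Σm=0, L=6 even, 1≤1≤5.
N = 7·5·3 = 105
Δ = 4!·2!·0!/7! = 1/105
Racah Σ t=2..2: t=2:+1/4 = 1/4
⇒ 3j(3 2 1; 0 0 0)² = 3/35, sgn -1
(m-triple is (0,0,0) — same symbol as above.)
4πI² = N·(3j₀)²·(3jₘ)² = 27/35
I = +1·√(0.771429/4π) = 0.24776670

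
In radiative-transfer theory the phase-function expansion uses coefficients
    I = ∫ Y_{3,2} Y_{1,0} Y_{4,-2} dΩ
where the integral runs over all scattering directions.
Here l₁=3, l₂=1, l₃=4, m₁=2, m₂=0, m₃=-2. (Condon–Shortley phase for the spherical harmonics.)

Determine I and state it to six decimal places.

Rules hold: Σm=0, L=8 even, 2≤4≤4.
N = 7·3·9 = 189
Δ = 0!·6!·2!/9! = 1/252
Racah Σ t=0..0: t=0:+1/36 = 1/36
⇒ 3j(3 1 4; 0 0 0)² = 4/63, sgn +1
Racah Σ t=0..0: t=0:+1/120 = 1/120
⇒ 3j(3 1 4; 2 0 -2)² = 1/21, sgn +1
4πI² = N·(3j₀)²·(3jₘ)² = 4/7
I = +1·√(0.571429/4π) = 0.21324362

0.213244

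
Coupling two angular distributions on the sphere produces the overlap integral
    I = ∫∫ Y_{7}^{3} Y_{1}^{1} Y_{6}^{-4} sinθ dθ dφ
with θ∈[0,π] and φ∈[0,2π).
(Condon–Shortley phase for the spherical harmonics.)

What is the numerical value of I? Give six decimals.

-0.085707

m-sum 0 ✓  L=14 even ✓  6≤6≤8 ✓
Π(2lᵢ+1) = 15×3×13 = 585
triangle coeff Δ(7,1,6) = 1/1365
Σ_t [1,1]: t=1:−1/518400 = -1/518400
(3j)²=7/195 [(7 1 6; 0 0 0)], sign=-1
Σ_t [2,2]: t=2:+1/14515200 = 1/14515200
(3j)²=2/455 [(7 1 6; 3 1 -4)], sign=+1
⇒ 4πI² = 6/65
I = (-1)√(6/65/(4π)) = -0.08570655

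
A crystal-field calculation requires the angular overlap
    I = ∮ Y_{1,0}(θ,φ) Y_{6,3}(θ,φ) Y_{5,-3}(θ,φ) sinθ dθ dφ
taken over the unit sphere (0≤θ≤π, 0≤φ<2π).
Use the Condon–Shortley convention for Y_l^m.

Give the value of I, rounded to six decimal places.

-0.212310

Rules hold: Σm=0, L=12 even, 5≤5≤7.
N = 3·13·11 = 429
Δ = 2!·0!·10!/13! = 1/858
Racah Σ t=1..1: t=1:−1/14400 = -1/14400
⇒ 3j(1 6 5; 0 0 0)² = 6/143, sgn +1
Racah Σ t=1..1: t=1:−1/80640 = -1/80640
⇒ 3j(1 6 5; 0 3 -3)² = 9/286, sgn -1
4πI² = N·(3j₀)²·(3jₘ)² = 81/143
I = -1·√(0.566434/4π) = -0.21230956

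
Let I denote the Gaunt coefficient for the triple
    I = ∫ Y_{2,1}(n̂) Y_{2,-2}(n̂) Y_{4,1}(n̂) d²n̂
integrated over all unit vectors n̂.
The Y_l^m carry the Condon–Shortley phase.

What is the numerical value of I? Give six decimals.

-0.090112

m-sum 0 ✓  L=8 even ✓  0≤4≤4 ✓
Π(2lᵢ+1) = 5×5×9 = 225
triangle coeff Δ(2,2,4) = 1/630
Σ_t [0,0]: t=0:+1/16 = 1/16
(3j)²=2/35 [(2 2 4; 0 0 0)], sign=+1
Σ_t [0,0]: t=0:+1/144 = 1/144
(3j)²=1/126 [(2 2 4; 1 -2 1)], sign=-1
⇒ 4πI² = 5/49
I = (-1)√(5/49/(4π)) = -0.09011188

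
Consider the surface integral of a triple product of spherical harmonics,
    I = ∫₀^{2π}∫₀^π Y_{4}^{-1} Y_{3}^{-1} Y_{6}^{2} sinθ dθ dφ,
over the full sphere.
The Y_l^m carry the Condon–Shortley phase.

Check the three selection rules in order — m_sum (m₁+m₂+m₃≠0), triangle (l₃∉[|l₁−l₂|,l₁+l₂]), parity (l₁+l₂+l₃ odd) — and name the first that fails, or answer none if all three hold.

parity

m₁+m₂+m₃ = -1 − 1 + 2 = 0  ✓
triangle: |4−3|=1 ≤ l₃=6 ≤ 4+3=7  ✓
parity: l₁+l₂+l₃ = 13 is odd  ✗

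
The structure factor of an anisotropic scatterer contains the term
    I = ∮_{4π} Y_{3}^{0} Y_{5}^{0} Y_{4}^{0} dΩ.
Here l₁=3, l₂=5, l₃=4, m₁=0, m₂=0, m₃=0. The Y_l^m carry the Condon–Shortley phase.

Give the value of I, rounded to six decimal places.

m-sum 0 ✓  L=12 even ✓  2≤4≤8 ✓
Π(2lᵢ+1) = 7×11×9 = 693
triangle coeff Δ(3,5,4) = 1/180180
Σ_t [1,3]: t=1:−1/576 t=2:+1/144 t=3:−1/576 = 1/288
(3j)²=20/1001 [(3 5 4; 0 0 0)], sign=+1
(m-triple is (0,0,0) — same symbol as above.)
⇒ 4πI² = 3600/13013
I = (+1)√(3600/13013/(4π)) = 0.14837393

0.148374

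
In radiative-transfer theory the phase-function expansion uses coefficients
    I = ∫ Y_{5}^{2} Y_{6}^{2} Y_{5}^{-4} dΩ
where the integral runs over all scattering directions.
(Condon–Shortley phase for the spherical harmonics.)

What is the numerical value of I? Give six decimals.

Checks pass: Σm=0; 16 even; l₃=5∈[1,11].
(2·5+1)(2·6+1)(2·5+1) = 1573
Δ: 6! 4! 6! / 17! → 1/28588560
sum: t=1:−1/345600 t=2:+1/13824 t=3:−1/5184 t=4:+1/13824 t=5:−1/345600 = -7/129600
3j²(5 6 5; 0 0 0) = Δ·Π!·Σ² = 80/7293  (sign +1)
sum: t=2:+1/207360 t=3:−1/103680 = -1/207360
3j²(5 6 5; 2 2 -4) = Δ·Π!·Σ² = 21/2431  (sign +1)
combine: 4πI² = 1573·80/7293·21/2431 = 560/3757
take √, sign +1: I = 0.10891018

0.108910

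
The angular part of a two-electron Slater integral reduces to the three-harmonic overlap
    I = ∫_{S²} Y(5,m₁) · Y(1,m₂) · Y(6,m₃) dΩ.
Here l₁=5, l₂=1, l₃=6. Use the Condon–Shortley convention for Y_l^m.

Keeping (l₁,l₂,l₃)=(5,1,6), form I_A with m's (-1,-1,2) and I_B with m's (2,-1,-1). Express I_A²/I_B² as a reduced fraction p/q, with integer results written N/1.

l's match ⇒ only the (l;m) 3-j factors differ between A and B.
A: triangle coeff Δ(5,1,6) = 1/858; Σ_t [0,0]: t=0:+1/34560 = 1/34560; (3j)²=14/429 [(5 1 6; -1 -1 2)], sign=+1
B: triangle coeff Δ(5,1,6) = 1/858; Σ_t [0,0]: t=0:+1/60480 = 1/60480; (3j)²=5/429 [(5 1 6; 2 -1 -1)], sign=-1
I_A²/I_B² = (14/429)/(5/429) = 14/5

14/5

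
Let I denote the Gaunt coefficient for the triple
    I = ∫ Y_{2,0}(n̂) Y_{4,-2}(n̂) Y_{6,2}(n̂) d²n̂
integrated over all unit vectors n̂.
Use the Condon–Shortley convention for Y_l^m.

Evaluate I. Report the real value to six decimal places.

0.206144

Checks pass: Σm=0; 12 even; l₃=6∈[2,6].
(2·2+1)(2·4+1)(2·6+1) = 585
Δ: 0! 4! 8! / 13! → 1/6435
sum: t=0:+1/2304 = 1/2304
3j²(2 4 6; 0 0 0) = Δ·Π!·Σ² = 5/143  (sign +1)
sum: t=0:+1/5760 = 1/5760
3j²(2 4 6; 0 -2 2) = Δ·Π!·Σ² = 56/2145  (sign +1)
combine: 4πI² = 585·5/143·56/2145 = 840/1573
take √, sign +1: I = 0.20614383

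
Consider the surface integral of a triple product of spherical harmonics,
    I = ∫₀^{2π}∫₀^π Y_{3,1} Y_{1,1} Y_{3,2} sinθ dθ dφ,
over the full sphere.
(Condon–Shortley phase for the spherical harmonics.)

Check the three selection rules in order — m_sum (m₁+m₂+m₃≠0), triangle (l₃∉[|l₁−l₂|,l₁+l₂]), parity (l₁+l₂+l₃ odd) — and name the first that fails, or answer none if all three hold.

m_sum

Σmᵢ = 4  ✗
l₃∈[|l₁−l₂|,l₁+l₂]=[2,4], have l₃=3
Σlᵢ = 7 ⇒ odd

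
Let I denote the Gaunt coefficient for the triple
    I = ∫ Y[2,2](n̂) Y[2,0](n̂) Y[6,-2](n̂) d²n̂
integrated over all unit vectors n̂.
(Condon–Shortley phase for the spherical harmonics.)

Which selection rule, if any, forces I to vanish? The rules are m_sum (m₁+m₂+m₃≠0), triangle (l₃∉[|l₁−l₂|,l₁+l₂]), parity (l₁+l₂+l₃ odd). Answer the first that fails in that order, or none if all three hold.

azimuthal sum: 2 + 0 − 2 = 0  ✓
0 ≤ 6 ≤ 4 (triangle on l)  ✗
L = 2 + 2 + 6 = 10 (even)

triangle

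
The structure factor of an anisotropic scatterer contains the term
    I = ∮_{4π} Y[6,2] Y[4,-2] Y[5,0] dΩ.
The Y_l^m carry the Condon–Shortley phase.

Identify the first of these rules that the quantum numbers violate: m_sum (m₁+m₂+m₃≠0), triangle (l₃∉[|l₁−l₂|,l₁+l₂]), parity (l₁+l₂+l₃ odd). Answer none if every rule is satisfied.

parity

m₁+m₂+m₃ = 2 − 2 + 0 = 0  ✓
triangle: |6−4|=2 ≤ l₃=5 ≤ 6+4=10  ✓
parity: l₁+l₂+l₃ = 15 is odd  ✗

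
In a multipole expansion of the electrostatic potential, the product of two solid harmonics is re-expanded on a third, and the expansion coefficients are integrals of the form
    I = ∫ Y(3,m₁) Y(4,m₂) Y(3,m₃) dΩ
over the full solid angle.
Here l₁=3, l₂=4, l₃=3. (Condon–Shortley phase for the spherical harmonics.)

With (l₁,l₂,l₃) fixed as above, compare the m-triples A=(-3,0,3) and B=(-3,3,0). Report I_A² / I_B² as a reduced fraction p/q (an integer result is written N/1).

1/7

Shared (l₁,l₂,l₃)=(3,4,3): N and (l;000)² cancel in I_A²/I_B².
A: Δ = 4!·2!·4!/11! = 1/34650; Racah Σ t=4..4: t=4:+1/1152 = 1/1152; ⇒ 3j(3 4 3; -3 0 3)² = 1/154, sgn +1
B: Δ = 4!·2!·4!/11! = 1/34650; Racah Σ t=4..4: t=4:+1/288 = 1/288; ⇒ 3j(3 4 3; -3 3 0)² = 1/22, sgn -1
I_A²/I_B² = (1/154)/(1/22) = 1/7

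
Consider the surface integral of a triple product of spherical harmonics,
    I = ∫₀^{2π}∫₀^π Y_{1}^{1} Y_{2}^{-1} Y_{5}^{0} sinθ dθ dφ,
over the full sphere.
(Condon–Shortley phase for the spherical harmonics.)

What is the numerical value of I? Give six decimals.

l₃=5 ∉ [1,3] — triangle fails ⇒ I = 0

0.000000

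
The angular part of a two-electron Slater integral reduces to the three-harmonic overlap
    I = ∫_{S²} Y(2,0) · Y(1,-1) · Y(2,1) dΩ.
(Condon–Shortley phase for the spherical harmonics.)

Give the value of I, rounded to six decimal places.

0.000000

L=5 odd ⇒ parity kills the (l;000) factor ⇒ I = 0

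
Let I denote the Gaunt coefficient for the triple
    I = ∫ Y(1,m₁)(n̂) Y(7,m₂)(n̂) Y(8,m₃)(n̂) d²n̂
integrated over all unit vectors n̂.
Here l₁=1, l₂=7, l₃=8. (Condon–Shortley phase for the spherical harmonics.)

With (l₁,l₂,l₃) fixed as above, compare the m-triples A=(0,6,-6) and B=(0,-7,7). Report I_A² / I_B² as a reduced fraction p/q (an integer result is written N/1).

28/15

Shared (l₁,l₂,l₃)=(1,7,8): N and (l;000)² cancel in I_A²/I_B².
A: Δ = 0!·2!·14!/17! = 1/2040; Racah Σ t=0..0: t=0:+1/6227020800 = 1/6227020800; ⇒ 3j(1 7 8; 0 6 -6)² = 7/510, sgn +1
B: Δ = 0!·2!·14!/17! = 1/2040; Racah Σ t=0..0: t=0:+1/87178291200 = 1/87178291200; ⇒ 3j(1 7 8; 0 -7 7)² = 1/136, sgn -1
I_A²/I_B² = (7/510)/(1/136) = 28/15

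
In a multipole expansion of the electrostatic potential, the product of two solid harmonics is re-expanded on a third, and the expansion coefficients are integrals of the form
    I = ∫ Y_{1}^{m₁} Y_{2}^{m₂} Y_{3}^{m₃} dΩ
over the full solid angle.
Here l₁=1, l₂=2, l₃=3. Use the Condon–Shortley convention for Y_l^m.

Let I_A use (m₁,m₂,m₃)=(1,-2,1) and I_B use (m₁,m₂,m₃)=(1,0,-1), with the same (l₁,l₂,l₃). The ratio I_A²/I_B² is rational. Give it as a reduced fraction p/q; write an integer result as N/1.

1/6

Shared (l₁,l₂,l₃)=(1,2,3): N and (l;000)² cancel in I_A²/I_B².
A: Δ = 0!·2!·4!/7! = 1/105; Racah Σ t=0..0: t=0:+1/48 = 1/48; ⇒ 3j(1 2 3; 1 -2 1)² = 1/105, sgn +1
B: Δ = 0!·2!·4!/7! = 1/105; Racah Σ t=0..0: t=0:+1/8 = 1/8; ⇒ 3j(1 2 3; 1 0 -1)² = 2/35, sgn +1
I_A²/I_B² = (1/105)/(2/35) = 1/6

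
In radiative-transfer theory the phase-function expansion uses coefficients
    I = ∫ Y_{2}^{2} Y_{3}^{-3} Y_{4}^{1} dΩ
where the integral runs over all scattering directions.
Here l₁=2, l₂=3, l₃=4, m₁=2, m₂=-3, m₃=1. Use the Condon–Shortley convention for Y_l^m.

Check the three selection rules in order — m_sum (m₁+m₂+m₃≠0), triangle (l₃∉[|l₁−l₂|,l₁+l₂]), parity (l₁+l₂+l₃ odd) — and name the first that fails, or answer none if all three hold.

m₁+m₂+m₃ = 2 − 3 + 1 = 0  ✓
triangle: |2−3|=1 ≤ l₃=4 ≤ 2+3=5  ✓
parity: l₁+l₂+l₃ = 9 is odd  ✗

parity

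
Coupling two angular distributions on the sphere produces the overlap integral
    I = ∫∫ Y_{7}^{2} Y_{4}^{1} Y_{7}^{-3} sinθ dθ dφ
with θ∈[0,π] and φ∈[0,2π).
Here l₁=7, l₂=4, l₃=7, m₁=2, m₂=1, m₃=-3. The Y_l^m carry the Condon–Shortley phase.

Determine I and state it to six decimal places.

-0.130365

Checks pass: Σm=0; 18 even; l₃=7∈[3,11].
(2·7+1)(2·4+1)(2·7+1) = 2025
Δ: 4! 10! 4! / 19! → 1/58198140
sum: t=0:+1/17418240 t=1:−1/622080 t=2:+1/230400 t=3:−1/622080 t=4:+1/17418240 = 1/806400
3j²(7 4 7; 0 0 0) = Δ·Π!·Σ² = 2268/230945  (sign -1)
sum: t=1:−1/2488320 t=2:+1/725760 t=3:−1/1935360 t=4:+1/52254720 = 5/10450944
3j²(7 4 7; 2 1 -3) = Δ·Π!·Σ² = 31250/2909907  (sign +1)
combine: 4πI² = 2025·2268/230945·31250/2909907 = 455625000/2133423721
take √, sign -1: I = -0.13036478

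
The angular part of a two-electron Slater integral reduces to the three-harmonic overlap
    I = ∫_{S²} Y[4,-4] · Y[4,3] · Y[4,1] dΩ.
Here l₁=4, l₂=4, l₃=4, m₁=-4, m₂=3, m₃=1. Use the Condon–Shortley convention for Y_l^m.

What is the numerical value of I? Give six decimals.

-0.168431

m-sum 0 ✓  L=12 even ✓  0≤4≤8 ✓
Π(2lᵢ+1) = 9×9×9 = 729
triangle coeff Δ(4,4,4) = 1/450450
Σ_t [0,4]: t=0:+1/13824 t=1:−1/216 t=2:+1/64 t=3:−1/216 t=4:+1/13824 = 5/768
(3j)²=18/1001 [(4 4 4; 0 0 0)], sign=+1
Σ_t [4,4]: t=4:+1/3456 = 1/3456
(3j)²=35/1287 [(4 4 4; -4 3 1)], sign=-1
⇒ 4πI² = 7290/20449
I = (-1)√(7290/20449/(4π)) = -0.16843130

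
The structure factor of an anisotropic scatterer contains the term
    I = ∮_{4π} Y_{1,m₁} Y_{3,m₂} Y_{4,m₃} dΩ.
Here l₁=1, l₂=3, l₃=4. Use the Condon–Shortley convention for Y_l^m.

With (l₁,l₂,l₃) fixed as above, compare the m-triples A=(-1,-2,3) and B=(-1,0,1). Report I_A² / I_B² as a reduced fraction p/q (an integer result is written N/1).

21/10

Same 1,3,4: normalisation and zero-m 3j drop out of the ratio.
A: Δ: 0! 2! 6! / 9! → 1/252; sum: t=0:+1/240 = 1/240; 3j²(1 3 4; -1 -2 3) = Δ·Π!·Σ² = 1/12  (sign -1)
B: Δ: 0! 2! 6! / 9! → 1/252; sum: t=0:+1/72 = 1/72; 3j²(1 3 4; -1 0 1) = Δ·Π!·Σ² = 5/126  (sign -1)
I_A²/I_B² = (1/12)/(5/126) = 21/10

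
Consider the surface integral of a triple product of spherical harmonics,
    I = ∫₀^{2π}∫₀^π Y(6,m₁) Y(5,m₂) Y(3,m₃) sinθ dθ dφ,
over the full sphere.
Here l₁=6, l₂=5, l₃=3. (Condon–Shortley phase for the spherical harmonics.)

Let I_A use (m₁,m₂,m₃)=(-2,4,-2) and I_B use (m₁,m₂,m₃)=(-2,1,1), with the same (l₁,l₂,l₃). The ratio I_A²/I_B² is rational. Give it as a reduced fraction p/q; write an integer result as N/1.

15/14

l's match ⇒ only the (l;m) 3-j factors differ between A and B.
A: triangle coeff Δ(6,5,3) = 1/675675; Σ_t [7,8]: t=7:−1/60480 t=8:+1/967680 = -1/64512; (3j)²=15/1001 [(6 5 3; -2 4 -2)], sign=+1
B: triangle coeff Δ(6,5,3) = 1/675675; Σ_t [4,6]: t=4:+1/27648 t=5:−1/4320 t=6:+1/11520 = -1/9216; (3j)²=2/143 [(6 5 3; -2 1 1)], sign=-1
I_A²/I_B² = (15/1001)/(2/143) = 15/14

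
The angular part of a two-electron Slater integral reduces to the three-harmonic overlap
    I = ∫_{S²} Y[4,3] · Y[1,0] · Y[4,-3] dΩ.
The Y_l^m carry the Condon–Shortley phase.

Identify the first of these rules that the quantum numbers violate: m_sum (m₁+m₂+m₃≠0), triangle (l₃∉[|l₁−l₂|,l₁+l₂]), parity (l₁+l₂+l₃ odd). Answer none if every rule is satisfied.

azimuthal sum: 3 + 0 − 3 = 0  ✓
3 ≤ 4 ≤ 5 (triangle on l)  ✓
L = 4 + 1 + 4 = 9 (odd)  ✗

parity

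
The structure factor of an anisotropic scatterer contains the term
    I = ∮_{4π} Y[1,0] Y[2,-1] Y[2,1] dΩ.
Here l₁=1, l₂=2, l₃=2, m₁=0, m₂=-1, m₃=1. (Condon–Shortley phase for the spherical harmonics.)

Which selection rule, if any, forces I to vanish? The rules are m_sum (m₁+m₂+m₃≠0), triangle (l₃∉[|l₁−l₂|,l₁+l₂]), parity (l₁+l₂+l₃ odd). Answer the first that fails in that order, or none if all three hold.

m₁+m₂+m₃ = 0 − 1 + 1 = 0  ✓
triangle: |1−2|=1 ≤ l₃=2 ≤ 1+2=3  ✓
parity: l₁+l₂+l₃ = 5 is odd  ✗

parity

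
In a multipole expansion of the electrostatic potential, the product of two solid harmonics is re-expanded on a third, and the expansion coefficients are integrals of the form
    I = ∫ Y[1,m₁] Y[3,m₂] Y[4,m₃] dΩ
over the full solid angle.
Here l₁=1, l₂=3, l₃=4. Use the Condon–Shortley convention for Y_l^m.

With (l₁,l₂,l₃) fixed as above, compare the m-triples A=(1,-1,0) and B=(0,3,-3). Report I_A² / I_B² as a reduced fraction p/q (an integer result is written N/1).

Same 1,3,4: normalisation and zero-m 3j drop out of the ratio.
A: Δ: 0! 2! 6! / 9! → 1/252; sum: t=0:+1/96 = 1/96; 3j²(1 3 4; 1 -1 0) = Δ·Π!·Σ² = 1/42  (sign +1)
B: Δ: 0! 2! 6! / 9! → 1/252; sum: t=0:+1/720 = 1/720; 3j²(1 3 4; 0 3 -3) = Δ·Π!·Σ² = 1/36  (sign -1)
I_A²/I_B² = (1/42)/(1/36) = 6/7

6/7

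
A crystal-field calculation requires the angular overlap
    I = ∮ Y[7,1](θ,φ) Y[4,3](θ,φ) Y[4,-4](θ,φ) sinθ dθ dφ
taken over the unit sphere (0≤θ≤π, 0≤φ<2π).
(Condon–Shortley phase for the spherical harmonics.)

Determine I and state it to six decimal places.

L=15 odd ⇒ parity kills the (l;000) factor ⇒ I = 0

0.000000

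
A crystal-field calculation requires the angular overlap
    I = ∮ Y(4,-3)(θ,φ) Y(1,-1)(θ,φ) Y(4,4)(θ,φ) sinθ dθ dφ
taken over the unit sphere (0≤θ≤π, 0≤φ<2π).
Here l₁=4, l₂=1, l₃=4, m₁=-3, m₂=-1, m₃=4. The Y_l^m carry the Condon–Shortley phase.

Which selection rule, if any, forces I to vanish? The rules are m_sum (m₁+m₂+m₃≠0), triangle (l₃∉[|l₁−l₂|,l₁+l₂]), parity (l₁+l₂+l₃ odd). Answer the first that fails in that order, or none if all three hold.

parity

Σmᵢ = 0  ✓
l₃∈[|l₁−l₂|,l₁+l₂]=[3,5], have l₃=4  ✓
Σlᵢ = 9 ⇒ odd  ✗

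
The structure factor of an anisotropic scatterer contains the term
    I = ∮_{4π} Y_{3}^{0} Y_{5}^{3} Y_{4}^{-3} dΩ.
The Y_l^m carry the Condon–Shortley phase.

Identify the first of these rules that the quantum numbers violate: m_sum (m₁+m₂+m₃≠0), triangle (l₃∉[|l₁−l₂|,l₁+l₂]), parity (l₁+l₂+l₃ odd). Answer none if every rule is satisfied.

none

azimuthal sum: 0 + 3 − 3 = 0  ✓
2 ≤ 4 ≤ 8 (triangle on l)  ✓
L = 3 + 5 + 4 = 12 (even)  ✓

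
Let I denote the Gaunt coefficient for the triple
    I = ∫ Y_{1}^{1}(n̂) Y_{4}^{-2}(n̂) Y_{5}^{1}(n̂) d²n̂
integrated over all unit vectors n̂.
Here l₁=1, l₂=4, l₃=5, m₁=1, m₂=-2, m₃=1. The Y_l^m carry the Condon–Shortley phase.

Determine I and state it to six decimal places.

-0.120286

m-sum 0 ✓  L=10 even ✓  3≤5≤5 ✓
Π(2lᵢ+1) = 3×9×11 = 297
triangle coeff Δ(1,4,5) = 1/495
Σ_t [0,0]: t=0:+1/576 = 1/576
(3j)²=5/99 [(1 4 5; 0 0 0)], sign=-1
Σ_t [0,0]: t=0:+1/2880 = 1/2880
(3j)²=2/165 [(1 4 5; 1 -2 1)], sign=+1
⇒ 4πI² = 2/11
I = (-1)√(2/11/(4π)) = -0.12028562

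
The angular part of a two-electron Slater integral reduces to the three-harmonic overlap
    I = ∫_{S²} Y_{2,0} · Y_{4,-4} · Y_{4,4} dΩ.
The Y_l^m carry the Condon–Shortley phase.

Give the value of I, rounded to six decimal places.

m-sum 0 ✓  L=10 even ✓  2≤4≤6 ✓
Π(2lᵢ+1) = 5×9×9 = 405
triangle coeff Δ(2,4,4) = 1/13860
Σ_t [0,2]: t=0:+1/192 t=1:−1/36 t=2:+1/192 = -5/288
(3j)²=20/693 [(2 4 4; 0 0 0)], sign=-1
Σ_t [0,0]: t=0:+1/2880 = 1/2880
(3j)²=28/495 [(2 4 4; 0 -4 4)], sign=+1
⇒ 4πI² = 80/121
I = (-1)√(80/121/(4π)) = -0.22937568

-0.229376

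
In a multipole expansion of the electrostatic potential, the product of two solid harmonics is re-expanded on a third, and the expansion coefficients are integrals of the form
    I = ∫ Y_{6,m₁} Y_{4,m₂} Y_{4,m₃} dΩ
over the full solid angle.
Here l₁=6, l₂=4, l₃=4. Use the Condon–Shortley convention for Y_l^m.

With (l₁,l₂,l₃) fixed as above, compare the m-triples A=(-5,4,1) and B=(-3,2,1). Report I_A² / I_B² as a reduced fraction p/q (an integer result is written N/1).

132/35

Shared (l₁,l₂,l₃)=(6,4,4): N and (l;000)² cancel in I_A²/I_B².
A: Δ = 6!·6!·2!/15! = 1/1261260; Racah Σ t=6..6: t=6:+1/172800 = 1/172800; ⇒ 3j(6 4 4; -5 4 1)² = 2/65, sgn -1
B: Δ = 6!·6!·2!/15! = 1/1261260; Racah Σ t=4..6: t=4:+1/11520 t=5:−1/5760 t=6:+1/51840 = -7/103680; ⇒ 3j(6 4 4; -3 2 1)² = 7/858, sgn +1
I_A²/I_B² = (2/65)/(7/858) = 132/35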